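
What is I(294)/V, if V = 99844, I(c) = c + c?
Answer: 147/24961 ≈ 0.0058892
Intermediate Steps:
I(c) = 2*c
I(294)/V = (2*294)/99844 = 588*(1/99844) = 147/24961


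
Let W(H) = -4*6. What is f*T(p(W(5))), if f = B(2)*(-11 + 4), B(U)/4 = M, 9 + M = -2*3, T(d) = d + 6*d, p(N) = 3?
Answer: 8820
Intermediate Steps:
W(H) = -24
T(d) = 7*d
M = -15 (M = -9 - 2*3 = -9 - 6 = -15)
B(U) = -60 (B(U) = 4*(-15) = -60)
f = 420 (f = -60*(-11 + 4) = -60*(-7) = 420)
f*T(p(W(5))) = 420*(7*3) = 420*21 = 8820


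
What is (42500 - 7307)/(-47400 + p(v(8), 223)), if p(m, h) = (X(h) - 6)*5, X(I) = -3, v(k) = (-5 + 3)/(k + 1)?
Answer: -11731/15815 ≈ -0.74176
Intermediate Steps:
v(k) = -2/(1 + k)
p(m, h) = -45 (p(m, h) = (-3 - 6)*5 = -9*5 = -45)
(42500 - 7307)/(-47400 + p(v(8), 223)) = (42500 - 7307)/(-47400 - 45) = 35193/(-47445) = 35193*(-1/47445) = -11731/15815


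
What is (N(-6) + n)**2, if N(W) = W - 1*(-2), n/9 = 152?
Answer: 1860496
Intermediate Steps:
n = 1368 (n = 9*152 = 1368)
N(W) = 2 + W (N(W) = W + 2 = 2 + W)
(N(-6) + n)**2 = ((2 - 6) + 1368)**2 = (-4 + 1368)**2 = 1364**2 = 1860496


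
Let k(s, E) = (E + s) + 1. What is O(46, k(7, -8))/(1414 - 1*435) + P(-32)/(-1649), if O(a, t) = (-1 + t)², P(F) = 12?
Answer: -10099/1614371 ≈ -0.0062557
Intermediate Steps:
k(s, E) = 1 + E + s
O(46, k(7, -8))/(1414 - 1*435) + P(-32)/(-1649) = (-1 + (1 - 8 + 7))²/(1414 - 1*435) + 12/(-1649) = (-1 + 0)²/(1414 - 435) + 12*(-1/1649) = (-1)²/979 - 12/1649 = 1*(1/979) - 12/1649 = 1/979 - 12/1649 = -10099/1614371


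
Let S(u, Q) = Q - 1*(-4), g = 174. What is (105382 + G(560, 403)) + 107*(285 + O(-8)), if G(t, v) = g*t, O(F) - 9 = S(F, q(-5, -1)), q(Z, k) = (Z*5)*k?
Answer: 237383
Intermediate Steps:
q(Z, k) = 5*Z*k (q(Z, k) = (5*Z)*k = 5*Z*k)
S(u, Q) = 4 + Q (S(u, Q) = Q + 4 = 4 + Q)
O(F) = 38 (O(F) = 9 + (4 + 5*(-5)*(-1)) = 9 + (4 + 25) = 9 + 29 = 38)
G(t, v) = 174*t
(105382 + G(560, 403)) + 107*(285 + O(-8)) = (105382 + 174*560) + 107*(285 + 38) = (105382 + 97440) + 107*323 = 202822 + 34561 = 237383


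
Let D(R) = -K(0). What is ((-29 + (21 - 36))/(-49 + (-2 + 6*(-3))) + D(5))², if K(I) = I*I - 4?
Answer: 102400/4761 ≈ 21.508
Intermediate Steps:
K(I) = -4 + I² (K(I) = I² - 4 = -4 + I²)
D(R) = 4 (D(R) = -(-4 + 0²) = -(-4 + 0) = -1*(-4) = 4)
((-29 + (21 - 36))/(-49 + (-2 + 6*(-3))) + D(5))² = ((-29 + (21 - 36))/(-49 + (-2 + 6*(-3))) + 4)² = ((-29 - 15)/(-49 + (-2 - 18)) + 4)² = (-44/(-49 - 20) + 4)² = (-44/(-69) + 4)² = (-44*(-1/69) + 4)² = (44/69 + 4)² = (320/69)² = 102400/4761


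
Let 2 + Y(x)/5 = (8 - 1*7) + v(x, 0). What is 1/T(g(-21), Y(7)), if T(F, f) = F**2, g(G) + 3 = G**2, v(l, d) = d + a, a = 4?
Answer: 1/191844 ≈ 5.2126e-6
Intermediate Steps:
v(l, d) = 4 + d (v(l, d) = d + 4 = 4 + d)
Y(x) = 15 (Y(x) = -10 + 5*((8 - 1*7) + (4 + 0)) = -10 + 5*((8 - 7) + 4) = -10 + 5*(1 + 4) = -10 + 5*5 = -10 + 25 = 15)
g(G) = -3 + G**2
1/T(g(-21), Y(7)) = 1/((-3 + (-21)**2)**2) = 1/((-3 + 441)**2) = 1/(438**2) = 1/191844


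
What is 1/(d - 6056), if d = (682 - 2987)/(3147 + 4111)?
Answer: -7258/43956753 ≈ -0.00016512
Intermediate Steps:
d = -2305/7258 ≈ -0.31758
1/(d - 6056) = 1/(-2305/7258 - 6056) = 1/(-43956753/7258) = -7258/43956753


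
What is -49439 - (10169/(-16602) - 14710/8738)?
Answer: -3585848712511/72534138 ≈ -49437.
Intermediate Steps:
-49439 - (10169/(-16602) - 14710/8738) = -49439 - (10169*(-1/16602) - 14710*1/8738) = -49439 - (-10169/16602 - 7355/4369) = -49439 - 1*(-166536071/72534138) = -49439 + 166536071/72534138 = -3585848712511/72534138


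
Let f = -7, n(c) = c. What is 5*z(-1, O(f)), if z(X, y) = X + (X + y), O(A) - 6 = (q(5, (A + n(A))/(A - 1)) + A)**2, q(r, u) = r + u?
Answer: 325/16 ≈ 20.313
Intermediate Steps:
O(A) = 6 + (5 + A + 2*A/(-1 + A))**2 (O(A) = 6 + ((5 + (A + A)/(A - 1)) + A)**2 = 6 + ((5 + (2*A)/(-1 + A)) + A)**2 = 6 + ((5 + 2*A/(-1 + A)) + A)**2 = 6 + (5 + A + 2*A/(-1 + A))**2)
z(X, y) = y + 2*X
5*z(-1, O(f)) = 5*((6 + (-5 + (-7)**2 + 6*(-7))**2/(-1 - 7)**2) + 2*(-1)) = 5*((6 + (-5 + 49 - 42)**2/(-8)**2) - 2) = 5*((6 + (1/64)*2**2) - 2) = 5*((6 + (1/64)*4) - 2) = 5*((6 + 1/16) - 2) = 5*(97/16 - 2) = 5*(65/16) = 325/16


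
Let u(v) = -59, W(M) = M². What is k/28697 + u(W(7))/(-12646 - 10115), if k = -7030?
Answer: -158316707/653172417 ≈ -0.24238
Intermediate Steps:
k/28697 + u(W(7))/(-12646 - 10115) = -7030/28697 - 59/(-12646 - 10115) = -7030*1/28697 - 59/(-22761) = -7030/28697 - 59*(-1/22761) = -7030/28697 + 59/22761 = -158316707/653172417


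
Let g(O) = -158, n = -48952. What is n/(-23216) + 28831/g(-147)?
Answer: -20675190/114629 ≈ -180.37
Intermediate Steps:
n/(-23216) + 28831/g(-147) = -48952/(-23216) + 28831/(-158) = -48952*(-1/23216) + 28831*(-1/158) = 6119/2902 - 28831/158 = -20675190/114629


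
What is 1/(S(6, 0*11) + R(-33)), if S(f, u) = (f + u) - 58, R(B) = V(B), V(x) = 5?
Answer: -1/47 ≈ -0.021277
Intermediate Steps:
R(B) = 5
S(f, u) = -58 + f + u
1/(S(6, 0*11) + R(-33)) = 1/((-58 + 6 + 0*11) + 5) = 1/((-58 + 6 + 0) + 5) = 1/(-52 + 5) = 1/(-47) = -1/47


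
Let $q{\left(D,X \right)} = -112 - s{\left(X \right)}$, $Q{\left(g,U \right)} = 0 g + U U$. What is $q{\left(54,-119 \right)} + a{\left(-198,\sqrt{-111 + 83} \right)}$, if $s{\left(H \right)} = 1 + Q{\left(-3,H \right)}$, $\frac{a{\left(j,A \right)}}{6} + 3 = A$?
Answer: $-14292 + 12 i \sqrt{7} \approx -14292.0 + 31.749 i$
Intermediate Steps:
$Q{\left(g,U \right)} = U^{2}$ ($Q{\left(g,U \right)} = 0 + U^{2} = U^{2}$)
$a{\left(j,A \right)} = -18 + 6 A$
$s{\left(H \right)} = 1 + H^{2}$
$q{\left(D,X \right)} = -113 - X^{2}$ ($q{\left(D,X \right)} = -112 - \left(1 + X^{2}\right) = -113 - X^{2}$)
$q{\left(54,-119 \right)} + a{\left(-198,\sqrt{-111 + 83} \right)} = \left(-113 - \left(-119\right)^{2}\right) - \left(18 - 6 \sqrt{-111 + 83}\right) = \left(-113 - 14161\right) - \left(18 - 6 \sqrt{-28}\right) = \left(-113 - 14161\right) - \left(18 - 6 \cdot 2 i \sqrt{7}\right) = -14274 - \left(18 - 12 i \sqrt{7}\right) = -14292 + 12 i \sqrt{7}$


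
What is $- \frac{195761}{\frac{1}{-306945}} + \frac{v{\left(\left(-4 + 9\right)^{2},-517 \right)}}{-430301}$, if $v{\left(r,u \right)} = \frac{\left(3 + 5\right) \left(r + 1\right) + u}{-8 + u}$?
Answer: $\frac{4524776603944387772}{75302675} \approx 6.0088 \cdot 10^{10}$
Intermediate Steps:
$v{\left(r,u \right)} = \frac{8 + u + 8 r}{-8 + u}$ ($v{\left(r,u \right)} = \frac{8 \left(1 + r\right) + u}{-8 + u} = \frac{\left(8 + 8 r\right) + u}{-8 + u} = \frac{8 + u + 8 r}{-8 + u}$)
$- \frac{195761}{\frac{1}{-306945}} + \frac{v{\left(\left(-4 + 9\right)^{2},-517 \right)}}{-430301} = - \frac{195761}{\frac{1}{-306945}} + \frac{\frac{1}{-8 - 517} \left(8 - 517 + 8 \left(-4 + 9\right)^{2}\right)}{-430301} = - \frac{195761}{- \frac{1}{306945}} + \frac{8 - 517 + 8 \cdot 5^{2}}{-525} \left(- \frac{1}{430301}\right) = \left(-195761\right) \left(-306945\right) + - \frac{8 - 517 + 8 \cdot 25}{525} \left(- \frac{1}{430301}\right) = 60087860145 + - \frac{8 - 517 + 200}{525} \left(- \frac{1}{430301}\right) = 60087860145 + \left(- \frac{1}{525}\right) \left(-309\right) \left(- \frac{1}{430301}\right) = 60087860145 + \frac{103}{175} \left(- \frac{1}{430301}\right) = 60087860145 - \frac{103}{75302675} = \frac{4524776603944387772}{75302675}$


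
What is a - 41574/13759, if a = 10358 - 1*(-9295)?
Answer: 270364053/13759 ≈ 19650.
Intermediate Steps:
a = 19653 (a = 10358 + 9295 = 19653)
a - 41574/13759 = 19653 - 41574/13759 = 270364053/13759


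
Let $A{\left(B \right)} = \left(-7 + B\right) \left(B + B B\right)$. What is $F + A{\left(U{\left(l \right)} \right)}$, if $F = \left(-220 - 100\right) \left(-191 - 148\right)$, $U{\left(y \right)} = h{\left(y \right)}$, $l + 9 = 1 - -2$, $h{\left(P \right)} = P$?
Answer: $108090$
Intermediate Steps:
$l = -6$ ($l = -9 + \left(1 - -2\right) = -9 + \left(1 + 2\right) = -9 + 3 = -6$)
$U{\left(y \right)} = y$
$A{\left(B \right)} = \left(-7 + B\right) \left(B + B^{2}\right)$
$F = 108480$ ($F = \left(-320\right) \left(-339\right) = 108480$)
$F + A{\left(U{\left(l \right)} \right)} = 108480 - 6 \left(-7 + \left(-6\right)^{2} - -36\right) = 108480 - 6 \left(-7 + 36 + 36\right) = 108480 - 390 = 108090$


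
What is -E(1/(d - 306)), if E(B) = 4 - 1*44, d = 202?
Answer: 40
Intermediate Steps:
E(B) = -40 (E(B) = 4 - 44 = -40)
-E(1/(d - 306)) = -1*(-40) = 40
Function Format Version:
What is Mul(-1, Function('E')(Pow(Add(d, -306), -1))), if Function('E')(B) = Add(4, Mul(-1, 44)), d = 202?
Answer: 40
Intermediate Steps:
Function('E')(B) = -40 (Function('E')(B) = Add(4, -44) = -40)
Mul(-1, Function('E')(Pow(Add(d, -306), -1))) = Mul(-1, -40) = 40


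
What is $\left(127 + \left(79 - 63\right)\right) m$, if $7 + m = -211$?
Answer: $-31174$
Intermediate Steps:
$m = -218$ ($m = -7 - 211 = -218$)
$\left(127 + \left(79 - 63\right)\right) m = \left(127 + \left(79 - 63\right)\right) \left(-218\right) = \left(127 + 16\right) \left(-218\right) = 143 \left(-218\right) = -31174$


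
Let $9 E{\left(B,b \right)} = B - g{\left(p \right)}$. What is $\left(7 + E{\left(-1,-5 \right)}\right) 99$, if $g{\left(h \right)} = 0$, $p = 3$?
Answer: $682$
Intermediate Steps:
$E{\left(B,b \right)} = \frac{B}{9}$ ($E{\left(B,b \right)} = \frac{B - 0}{9} = \frac{B + 0}{9} = \frac{B}{9}$)
$\left(7 + E{\left(-1,-5 \right)}\right) 99 = \left(7 + \frac{1}{9} \left(-1\right)\right) 99 = \left(7 - \frac{1}{9}\right) 99 = \frac{62}{9} \cdot 99 = 682$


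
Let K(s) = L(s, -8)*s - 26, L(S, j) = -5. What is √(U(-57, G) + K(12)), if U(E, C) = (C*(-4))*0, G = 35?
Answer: I*√86 ≈ 9.2736*I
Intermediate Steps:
U(E, C) = 0 (U(E, C) = -4*C*0 = 0)
K(s) = -26 - 5*s (K(s) = -5*s - 26 = -26 - 5*s)
√(U(-57, G) + K(12)) = √(0 + (-26 - 5*12)) = √(0 + (-26 - 60)) = √(0 - 86) = √(-86) = I*√86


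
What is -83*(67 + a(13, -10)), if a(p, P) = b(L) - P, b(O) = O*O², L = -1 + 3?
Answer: -7055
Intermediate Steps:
L = 2
b(O) = O³
a(p, P) = 8 - P (a(p, P) = 2³ - P = 8 - P)
-83*(67 + a(13, -10)) = -83*(67 + (8 - 1*(-10))) = -83*(67 + (8 + 10)) = -83*(67 + 18) = -83*85 = -7055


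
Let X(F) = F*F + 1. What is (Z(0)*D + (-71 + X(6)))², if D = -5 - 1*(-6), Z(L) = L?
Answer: 1156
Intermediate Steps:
X(F) = 1 + F² (X(F) = F² + 1 = 1 + F²)
D = 1 (D = -5 + 6 = 1)
(Z(0)*D + (-71 + X(6)))² = (0*1 + (-71 + (1 + 6²)))² = (0 + (-71 + (1 + 36)))² = (0 + (-71 + 37))² = (0 - 34)² = (-34)² = 1156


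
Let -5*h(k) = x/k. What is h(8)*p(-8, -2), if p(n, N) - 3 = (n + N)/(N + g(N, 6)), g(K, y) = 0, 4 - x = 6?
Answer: ⅖ ≈ 0.40000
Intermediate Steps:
x = -2 (x = 4 - 1*6 = 4 - 6 = -2)
h(k) = 2/(5*k) (h(k) = -(-2)/(5*k) = 2/(5*k))
p(n, N) = 3 + (N + n)/N (p(n, N) = 3 + (n + N)/(N + 0) = 3 + (N + n)/N)
h(8)*p(-8, -2) = ((⅖)/8)*(4 - 8/(-2)) = ((⅖)*(⅛))*(4 - 8*(-½)) = (4 + 4)/20 = (1/20)*8 = ⅖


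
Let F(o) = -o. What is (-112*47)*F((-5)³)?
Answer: -658000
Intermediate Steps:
(-112*47)*F((-5)³) = (-112*47)*(-1*(-5)³) = -(-5264)*(-125) = -5264*125 = -658000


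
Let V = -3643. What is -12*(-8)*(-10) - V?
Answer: 2683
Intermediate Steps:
-12*(-8)*(-10) - V = -12*(-8)*(-10) - 1*(-3643) = 96*(-10) + 3643 = -960 + 3643 = 2683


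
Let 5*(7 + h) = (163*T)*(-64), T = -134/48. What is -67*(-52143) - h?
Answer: 52316452/15 ≈ 3.4878e+6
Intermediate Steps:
T = -67/24 (T = -134*1/48 = -67/24 ≈ -2.7917)
h = 87263/15 (h = -7 + ((163*(-67/24))*(-64))/5 = -7 + (-10921/24*(-64))/5 = -7 + (⅕)*(87368/3) = -7 + 87368/15 = 87263/15 ≈ 5817.5)
-67*(-52143) - h = -67*(-52143) - 1*87263/15 = 3493581 - 87263/15 = 52316452/15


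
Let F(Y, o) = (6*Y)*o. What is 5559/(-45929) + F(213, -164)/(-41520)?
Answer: 391480887/79457170 ≈ 4.9269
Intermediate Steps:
F(Y, o) = 6*Y*o
5559/(-45929) + F(213, -164)/(-41520) = 5559/(-45929) + (6*213*(-164))/(-41520) = 5559*(-1/45929) - 209592*(-1/41520) = -5559/45929 + 8733/1730 = 391480887/79457170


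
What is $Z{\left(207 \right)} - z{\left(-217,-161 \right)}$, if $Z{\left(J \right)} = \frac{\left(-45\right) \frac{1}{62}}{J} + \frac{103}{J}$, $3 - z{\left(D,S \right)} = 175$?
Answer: $\frac{2213789}{12834} \approx 172.49$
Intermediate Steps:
$z{\left(D,S \right)} = -172$ ($z{\left(D,S \right)} = 3 - 175 = -172$)
$Z{\left(J \right)} = \frac{6341}{62 J}$ ($Z{\left(J \right)} = \frac{\left(-45\right) \frac{1}{62}}{J} + \frac{103}{J} = - \frac{45}{62 J} + \frac{103}{J} = \frac{6341}{62 J}$)
$Z{\left(207 \right)} - z{\left(-217,-161 \right)} = \frac{6341}{62 \cdot 207} - -172 = \frac{6341}{62} \cdot \frac{1}{207} + 172 = \frac{6341}{12834} + 172 = \frac{2213789}{12834}$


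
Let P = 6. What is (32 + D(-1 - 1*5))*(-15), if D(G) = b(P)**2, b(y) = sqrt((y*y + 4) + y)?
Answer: -1170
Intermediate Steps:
b(y) = sqrt(4 + y + y**2) (b(y) = sqrt((y**2 + 4) + y) = sqrt((4 + y**2) + y) = sqrt(4 + y + y**2))
D(G) = 46 (D(G) = (sqrt(4 + 6 + 6**2))**2 = (sqrt(4 + 6 + 36))**2 = (sqrt(46))**2 = 46)
(32 + D(-1 - 1*5))*(-15) = (32 + 46)*(-15) = 78*(-15) = -1170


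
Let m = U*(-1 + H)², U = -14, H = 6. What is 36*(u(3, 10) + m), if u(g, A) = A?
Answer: -12240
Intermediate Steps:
m = -350 (m = -14*(-1 + 6)² = -14*5² = -14*25 = -350)
36*(u(3, 10) + m) = 36*(10 - 350) = 36*(-340) = -12240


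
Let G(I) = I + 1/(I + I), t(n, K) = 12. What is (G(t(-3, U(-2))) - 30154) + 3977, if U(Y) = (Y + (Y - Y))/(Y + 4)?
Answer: -627959/24 ≈ -26165.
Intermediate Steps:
U(Y) = Y/(4 + Y) (U(Y) = (Y + 0)/(4 + Y) = Y/(4 + Y))
G(I) = I + 1/(2*I)
(G(t(-3, U(-2))) - 30154) + 3977 = ((12 + (½)/12) - 30154) + 3977 = ((12 + (½)*(1/12)) - 30154) + 3977 = ((12 + 1/24) - 30154) + 3977 = (289/24 - 30154) + 3977 = -723407/24 + 3977 = -627959/24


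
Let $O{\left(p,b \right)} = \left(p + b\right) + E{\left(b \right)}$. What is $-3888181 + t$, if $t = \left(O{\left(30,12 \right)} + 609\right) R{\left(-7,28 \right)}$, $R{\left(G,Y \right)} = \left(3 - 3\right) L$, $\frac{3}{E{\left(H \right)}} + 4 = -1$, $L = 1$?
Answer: $-3888181$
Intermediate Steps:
$E{\left(H \right)} = - \frac{3}{5}$ ($E{\left(H \right)} = \frac{3}{-4 - 1} = \frac{3}{-5} = 3 \left(- \frac{1}{5}\right) = - \frac{3}{5}$)
$O{\left(p,b \right)} = - \frac{3}{5} + b + p$ ($O{\left(p,b \right)} = \left(p + b\right) - \frac{3}{5} = \left(b + p\right) - \frac{3}{5} = - \frac{3}{5} + b + p$)
$R{\left(G,Y \right)} = 0$ ($R{\left(G,Y \right)} = \left(3 - 3\right) 1 = 0 \cdot 1 = 0$)
$t = 0$ ($t = \left(\left(- \frac{3}{5} + 12 + 30\right) + 609\right) 0 = \left(\frac{207}{5} + 609\right) 0 = \frac{3252}{5} \cdot 0 = 0$)
$-3888181 + t = -3888181 + 0 = -3888181$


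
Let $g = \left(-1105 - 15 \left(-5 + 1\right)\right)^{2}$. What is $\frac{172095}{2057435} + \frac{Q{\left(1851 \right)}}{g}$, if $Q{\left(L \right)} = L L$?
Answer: $\frac{1447423579362}{449354091175} \approx 3.2211$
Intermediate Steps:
$Q{\left(L \right)} = L^{2}$
$g = 1092025$ ($g = \left(-1105 - -60\right)^{2} = \left(-1105 + 60\right)^{2} = \left(-1045\right)^{2} = 1092025$)
$\frac{172095}{2057435} + \frac{Q{\left(1851 \right)}}{g} = \frac{172095}{2057435} + \frac{1851^{2}}{1092025} = 172095 \cdot \frac{1}{2057435} + 3426201 \cdot \frac{1}{1092025} = \frac{34419}{411487} + \frac{3426201}{1092025} = \frac{1447423579362}{449354091175}$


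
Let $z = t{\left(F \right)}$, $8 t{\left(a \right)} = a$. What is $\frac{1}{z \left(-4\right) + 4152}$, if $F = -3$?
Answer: $\frac{2}{8307} \approx 0.00024076$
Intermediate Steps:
$t{\left(a \right)} = \frac{a}{8}$
$z = - \frac{3}{8}$ ($z = \frac{1}{8} \left(-3\right) = - \frac{3}{8} \approx -0.375$)
$\frac{1}{z \left(-4\right) + 4152} = \frac{1}{\left(- \frac{3}{8}\right) \left(-4\right) + 4152} = \frac{1}{\frac{3}{2} + 4152} = \frac{1}{\frac{8307}{2}} = \frac{2}{8307}$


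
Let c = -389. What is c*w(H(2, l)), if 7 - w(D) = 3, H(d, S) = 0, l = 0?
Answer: -1556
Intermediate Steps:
w(D) = 4 (w(D) = 7 - 1*3 = 7 - 3 = 4)
c*w(H(2, l)) = -389*4 = -1556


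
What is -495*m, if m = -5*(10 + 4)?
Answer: 34650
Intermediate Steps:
m = -70 (m = -5*14 = -70)
-495*m = -495*(-70) = 34650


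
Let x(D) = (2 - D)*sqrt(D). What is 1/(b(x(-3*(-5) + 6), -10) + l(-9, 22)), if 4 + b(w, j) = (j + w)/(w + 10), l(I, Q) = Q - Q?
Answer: -22243/65729 - 380*sqrt(21)/65729 ≈ -0.36490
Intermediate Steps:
l(I, Q) = 0
x(D) = sqrt(D)*(2 - D)
b(w, j) = -4 + (j + w)/(10 + w) (b(w, j) = -4 + (j + w)/(w + 10) = -4 + (j + w)/(10 + w))
1/(b(x(-3*(-5) + 6), -10) + l(-9, 22)) = 1/((-40 - 10 - 3*sqrt(-3*(-5) + 6)*(2 - (-3*(-5) + 6)))/(10 + sqrt(-3*(-5) + 6)*(2 - (-3*(-5) + 6))) + 0) = 1/((-40 - 10 - 3*sqrt(15 + 6)*(2 - (15 + 6)))/(10 + sqrt(15 + 6)*(2 - (15 + 6))) + 0) = 1/((-40 - 10 - 3*sqrt(21)*(2 - 1*21))/(10 + sqrt(21)*(2 - 1*21)) + 0) = 1/((-40 - 10 - 3*sqrt(21)*(2 - 21))/(10 + sqrt(21)*(2 - 21)) + 0) = 1/((-40 - 10 - 3*sqrt(21)*(-19))/(10 + sqrt(21)*(-19)) + 0) = 1/((-40 - 10 - (-57)*sqrt(21))/(10 - 19*sqrt(21)) + 0) = 1/((-40 - 10 + 57*sqrt(21))/(10 - 19*sqrt(21)) + 0) = 1/((-50 + 57*sqrt(21))/(10 - 19*sqrt(21)) + 0) = 1/((-50 + 57*sqrt(21))/(10 - 19*sqrt(21))) = (10 - 19*sqrt(21))/(-50 + 57*sqrt(21))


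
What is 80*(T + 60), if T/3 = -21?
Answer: -240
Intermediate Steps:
T = -63 (T = 3*(-21) = -63)
80*(T + 60) = 80*(-63 + 60) = 80*(-3) = -240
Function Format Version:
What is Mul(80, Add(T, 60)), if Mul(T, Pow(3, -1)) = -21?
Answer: -240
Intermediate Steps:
T = -63 (T = Mul(3, -21) = -63)
Mul(80, Add(T, 60)) = Mul(80, Add(-63, 60)) = Mul(80, -3) = -240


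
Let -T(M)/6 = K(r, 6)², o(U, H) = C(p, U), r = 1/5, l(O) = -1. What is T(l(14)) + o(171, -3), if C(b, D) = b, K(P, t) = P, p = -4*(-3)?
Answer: 294/25 ≈ 11.760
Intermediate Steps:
p = 12
r = ⅕ ≈ 0.20000
o(U, H) = 12
T(M) = -6/25 (T(M) = -6*(⅕)² = -6*1/25 = -6/25)
T(l(14)) + o(171, -3) = -6/25 + 12 = 294/25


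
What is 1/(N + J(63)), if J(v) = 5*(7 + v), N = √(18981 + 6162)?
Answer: 350/97357 - 17*√87/97357 ≈ 0.0019663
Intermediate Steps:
N = 17*√87 (N = √25143 = 17*√87 ≈ 158.57)
J(v) = 35 + 5*v
1/(N + J(63)) = 1/(17*√87 + (35 + 5*63)) = 1/(17*√87 + (35 + 315)) = 1/(17*√87 + 350) = 1/(350 + 17*√87)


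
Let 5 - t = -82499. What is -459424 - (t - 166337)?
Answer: -375591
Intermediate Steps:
t = 82504 (t = 5 - 1*(-82499) = 5 + 82499 = 82504)
-459424 - (t - 166337) = -459424 - (82504 - 166337) = -459424 - 1*(-83833) = -459424 + 83833 = -375591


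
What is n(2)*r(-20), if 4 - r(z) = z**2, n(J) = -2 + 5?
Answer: -1188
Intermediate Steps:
n(J) = 3
r(z) = 4 - z**2
n(2)*r(-20) = 3*(4 - 1*(-20)**2) = 3*(4 - 1*400) = 3*(4 - 400) = 3*(-396) = -1188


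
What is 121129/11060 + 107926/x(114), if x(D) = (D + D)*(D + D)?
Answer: 936303937/71867880 ≈ 13.028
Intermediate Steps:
x(D) = 4*D² (x(D) = (2*D)*(2*D) = 4*D²)
121129/11060 + 107926/x(114) = 121129/11060 + 107926/((4*114²)) = 121129*(1/11060) + 107926/((4*12996)) = 121129/11060 + 107926/51984 = 121129/11060 + 107926*(1/51984) = 121129/11060 + 53963/25992 = 936303937/71867880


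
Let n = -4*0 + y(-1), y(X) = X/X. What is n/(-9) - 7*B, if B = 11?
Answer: -694/9 ≈ -77.111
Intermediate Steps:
y(X) = 1
n = 1 (n = -4*0 + 1 = 0 + 1 = 1)
n/(-9) - 7*B = 1/(-9) - 7*11 = 1*(-1/9) - 77 = -1/9 - 77 = -694/9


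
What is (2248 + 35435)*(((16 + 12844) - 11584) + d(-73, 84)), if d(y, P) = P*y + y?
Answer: -185739507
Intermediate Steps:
d(y, P) = y + P*y
(2248 + 35435)*(((16 + 12844) - 11584) + d(-73, 84)) = (2248 + 35435)*(((16 + 12844) - 11584) - 73*(1 + 84)) = 37683*((12860 - 11584) - 73*85) = 37683*(1276 - 6205) = 37683*(-4929) = -185739507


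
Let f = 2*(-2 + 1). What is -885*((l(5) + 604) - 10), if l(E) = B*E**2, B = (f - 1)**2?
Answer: -724815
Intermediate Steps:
f = -2 (f = 2*(-1) = -2)
B = 9 (B = (-2 - 1)**2 = (-3)**2 = 9)
l(E) = 9*E**2
-885*((l(5) + 604) - 10) = -885*((9*5**2 + 604) - 10) = -885*((9*25 + 604) - 10) = -885*((225 + 604) - 10) = -885*(829 - 10) = -885*819 = -724815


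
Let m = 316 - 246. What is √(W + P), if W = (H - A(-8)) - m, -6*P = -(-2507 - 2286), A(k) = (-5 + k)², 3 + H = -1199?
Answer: I*√80634/6 ≈ 47.327*I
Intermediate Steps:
H = -1202 (H = -3 - 1199 = -1202)
m = 70
P = -4793/6 (P = -(-1)*(-2507 - 2286)/6 = -(-1)*(-4793)/6 = -⅙*4793 = -4793/6 ≈ -798.83)
W = -1441 (W = (-1202 - (-5 - 8)²) - 1*70 = (-1202 - 1*(-13)²) - 70 = (-1202 - 1*169) - 70 = (-1202 - 169) - 70 = -1371 - 70 = -1441)
√(W + P) = √(-1441 - 4793/6) = √(-13439/6) = I*√80634/6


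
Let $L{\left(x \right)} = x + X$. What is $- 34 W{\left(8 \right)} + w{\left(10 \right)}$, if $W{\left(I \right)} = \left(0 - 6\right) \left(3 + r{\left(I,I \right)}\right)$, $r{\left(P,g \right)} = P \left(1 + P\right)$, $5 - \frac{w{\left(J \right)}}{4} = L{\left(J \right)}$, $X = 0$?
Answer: $15280$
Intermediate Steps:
$L{\left(x \right)} = x$ ($L{\left(x \right)} = x + 0 = x$)
$w{\left(J \right)} = 20 - 4 J$
$W{\left(I \right)} = -18 - 6 I \left(1 + I\right)$ ($W{\left(I \right)} = \left(0 - 6\right) \left(3 + I \left(1 + I\right)\right) = - 6 \left(3 + I \left(1 + I\right)\right) = -18 - 6 I \left(1 + I\right)$)
$- 34 W{\left(8 \right)} + w{\left(10 \right)} = - 34 \left(-18 - 48 \left(1 + 8\right)\right) + \left(20 - 40\right) = - 34 \left(-18 - 48 \cdot 9\right) + \left(20 - 40\right) = - 34 \left(-18 - 432\right) - 20 = \left(-34\right) \left(-450\right) - 20 = 15300 - 20 = 15280$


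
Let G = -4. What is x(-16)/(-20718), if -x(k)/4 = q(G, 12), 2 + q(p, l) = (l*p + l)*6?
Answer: -436/10359 ≈ -0.042089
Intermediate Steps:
q(p, l) = -2 + 6*l + 6*l*p (q(p, l) = -2 + (l*p + l)*6 = -2 + (l + l*p)*6 = -2 + (6*l + 6*l*p) = -2 + 6*l + 6*l*p)
x(k) = 872 (x(k) = -4*(-2 + 6*12 + 6*12*(-4)) = -4*(-2 + 72 - 288) = -4*(-218) = 872)
x(-16)/(-20718) = 872/(-20718) = 872*(-1/20718) = -436/10359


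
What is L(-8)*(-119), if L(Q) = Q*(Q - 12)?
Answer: -19040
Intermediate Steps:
L(Q) = Q*(-12 + Q)
L(-8)*(-119) = -8*(-12 - 8)*(-119) = -8*(-20)*(-119) = 160*(-119) = -19040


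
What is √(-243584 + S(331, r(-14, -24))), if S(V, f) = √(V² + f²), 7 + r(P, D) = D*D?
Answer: √(-243584 + √433322) ≈ 492.88*I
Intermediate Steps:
r(P, D) = -7 + D² (r(P, D) = -7 + D*D = -7 + D²)
√(-243584 + S(331, r(-14, -24))) = √(-243584 + √(331² + (-7 + (-24)²)²)) = √(-243584 + √(109561 + (-7 + 576)²)) = √(-243584 + √(109561 + 569²)) = √(-243584 + √(109561 + 323761)) = √(-243584 + √433322)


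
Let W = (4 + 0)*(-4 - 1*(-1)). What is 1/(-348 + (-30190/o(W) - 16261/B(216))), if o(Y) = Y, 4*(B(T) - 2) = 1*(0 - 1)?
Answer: -6/42745 ≈ -0.00014037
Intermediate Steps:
B(T) = 7/4 (B(T) = 2 + (1*(0 - 1))/4 = 2 + (1*(-1))/4 = 2 + (¼)*(-1) = 2 - ¼ = 7/4)
W = -12 (W = 4*(-4 + 1) = 4*(-3) = -12)
1/(-348 + (-30190/o(W) - 16261/B(216))) = 1/(-348 + (-30190/(-12) - 16261/7/4)) = 1/(-348 + (-30190*(-1/12) - 16261*4/7)) = 1/(-348 + (15095/6 - 9292)) = 1/(-348 - 40657/6) = 1/(-42745/6) = -6/42745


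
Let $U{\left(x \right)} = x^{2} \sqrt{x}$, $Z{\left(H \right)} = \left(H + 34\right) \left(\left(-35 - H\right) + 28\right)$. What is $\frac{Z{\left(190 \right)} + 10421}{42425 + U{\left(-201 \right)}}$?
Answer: $- \frac{1430019475}{329880281626} + \frac{1361796507 i \sqrt{201}}{329880281626} \approx -0.004335 + 0.058527 i$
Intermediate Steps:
$Z{\left(H \right)} = \left(-7 - H\right) \left(34 + H\right)$ ($Z{\left(H \right)} = \left(34 + H\right) \left(-7 - H\right) = \left(-7 - H\right) \left(34 + H\right)$)
$U{\left(x \right)} = x^{\frac{5}{2}}$
$\frac{Z{\left(190 \right)} + 10421}{42425 + U{\left(-201 \right)}} = \frac{\left(-238 - 190^{2} - 7790\right) + 10421}{42425 + \left(-201\right)^{\frac{5}{2}}} = \frac{\left(-238 - 36100 - 7790\right) + 10421}{42425 + 40401 i \sqrt{201}} = \frac{-44128 + 10421}{42425 + 40401 i \sqrt{201}} = - \frac{33707}{42425 + 40401 i \sqrt{201}}$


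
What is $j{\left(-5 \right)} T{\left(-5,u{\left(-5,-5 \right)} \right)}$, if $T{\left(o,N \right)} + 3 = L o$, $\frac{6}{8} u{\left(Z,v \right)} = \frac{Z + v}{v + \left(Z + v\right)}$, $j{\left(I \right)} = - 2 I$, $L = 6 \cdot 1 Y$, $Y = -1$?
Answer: $270$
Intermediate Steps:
$L = -6$ ($L = 6 \cdot 1 \left(-1\right) = 6 \left(-1\right) = -6$)
$u{\left(Z,v \right)} = \frac{4 \left(Z + v\right)}{3 \left(Z + 2 v\right)}$ ($u{\left(Z,v \right)} = \frac{4 \frac{Z + v}{v + \left(Z + v\right)}}{3} = \frac{4 \frac{Z + v}{Z + 2 v}}{3} = \frac{4 \left(Z + v\right)}{3 \left(Z + 2 v\right)}$)
$T{\left(o,N \right)} = -3 - 6 o$
$j{\left(-5 \right)} T{\left(-5,u{\left(-5,-5 \right)} \right)} = \left(-2\right) \left(-5\right) \left(-3 - -30\right) = 10 \left(-3 + 30\right) = 10 \cdot 27 = 270$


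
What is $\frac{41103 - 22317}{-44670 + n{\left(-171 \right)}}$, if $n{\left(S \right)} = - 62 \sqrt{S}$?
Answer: $- \frac{23310295}{55446284} + \frac{97061 i \sqrt{19}}{55446284} \approx -0.42041 + 0.0076304 i$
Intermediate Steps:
$\frac{41103 - 22317}{-44670 + n{\left(-171 \right)}} = \frac{41103 - 22317}{-44670 - 62 \sqrt{-171}} = \frac{18786}{-44670 - 62 \cdot 3 i \sqrt{19}} = \frac{18786}{-44670 - 186 i \sqrt{19}}$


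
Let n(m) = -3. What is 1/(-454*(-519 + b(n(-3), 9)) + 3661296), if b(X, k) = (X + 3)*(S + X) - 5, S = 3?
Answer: 1/3899192 ≈ 2.5646e-7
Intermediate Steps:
b(X, k) = -5 + (3 + X)² (b(X, k) = (X + 3)*(3 + X) - 5 = (3 + X)*(3 + X) - 5 = (3 + X)² - 5 = -5 + (3 + X)²)
1/(-454*(-519 + b(n(-3), 9)) + 3661296) = 1/(-454*(-519 + (4 + (-3)² + 6*(-3))) + 3661296) = 1/(-454*(-519 + (4 + 9 - 18)) + 3661296) = 1/(-454*(-519 - 5) + 3661296) = 1/(-454*(-524) + 3661296) = 1/(237896 + 3661296) = 1/3899192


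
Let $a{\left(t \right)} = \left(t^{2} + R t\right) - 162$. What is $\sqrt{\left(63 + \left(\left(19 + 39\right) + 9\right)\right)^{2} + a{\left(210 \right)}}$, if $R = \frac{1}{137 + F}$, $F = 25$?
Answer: $\frac{\sqrt{4927983}}{9} \approx 246.66$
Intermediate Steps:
$R = \frac{1}{162}$ ($R = \frac{1}{137 + 25} = \frac{1}{162} \approx 0.0061728$)
$a{\left(t \right)} = -162 + t^{2} + \frac{t}{162}$ ($a{\left(t \right)} = \left(t^{2} + \frac{t}{162}\right) - 162 = -162 + t^{2} + \frac{t}{162}$)
$\sqrt{\left(63 + \left(\left(19 + 39\right) + 9\right)\right)^{2} + a{\left(210 \right)}} = \sqrt{\left(63 + \left(\left(19 + 39\right) + 9\right)\right)^{2} + \left(-162 + 210^{2} + \frac{1}{162} \cdot 210\right)} = \sqrt{\left(63 + \left(58 + 9\right)\right)^{2} + \left(-162 + 44100 + \frac{35}{27}\right)} = \sqrt{\left(63 + 67\right)^{2} + \frac{1186361}{27}} = \sqrt{130^{2} + \frac{1186361}{27}} = \sqrt{16900 + \frac{1186361}{27}} = \sqrt{\frac{1642661}{27}} = \frac{\sqrt{4927983}}{9}$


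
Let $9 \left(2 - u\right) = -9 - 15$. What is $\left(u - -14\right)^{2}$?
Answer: $\frac{3136}{9} \approx 348.44$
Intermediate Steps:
$u = \frac{14}{3}$ ($u = 2 - \frac{-9 - 15}{9} = 2 - - \frac{8}{3} = 2 + \frac{8}{3} = \frac{14}{3} \approx 4.6667$)
$\left(u - -14\right)^{2} = \left(\frac{14}{3} - -14\right)^{2} = \left(\frac{14}{3} + 14\right)^{2} = \left(\frac{56}{3}\right)^{2} = \frac{3136}{9}$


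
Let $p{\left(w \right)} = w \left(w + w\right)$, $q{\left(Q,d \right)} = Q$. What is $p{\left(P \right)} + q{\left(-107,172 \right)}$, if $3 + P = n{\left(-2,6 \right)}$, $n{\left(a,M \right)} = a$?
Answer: $-57$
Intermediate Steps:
$P = -5$ ($P = -3 - 2 = -5$)
$p{\left(w \right)} = 2 w^{2}$ ($p{\left(w \right)} = w 2 w = 2 w^{2}$)
$p{\left(P \right)} + q{\left(-107,172 \right)} = 2 \left(-5\right)^{2} - 107 = 2 \cdot 25 - 107 = 50 - 107 = -57$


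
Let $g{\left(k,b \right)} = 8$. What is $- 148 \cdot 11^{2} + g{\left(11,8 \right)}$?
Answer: $-17900$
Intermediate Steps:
$- 148 \cdot 11^{2} + g{\left(11,8 \right)} = - 148 \cdot 11^{2} + 8 = \left(-148\right) 121 + 8 = -17908 + 8 = -17900$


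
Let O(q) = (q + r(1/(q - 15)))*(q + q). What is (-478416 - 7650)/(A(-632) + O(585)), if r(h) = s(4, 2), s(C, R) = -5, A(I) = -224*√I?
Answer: -20615274225/28783104452 - 3402462*I*√158/7195776113 ≈ -0.71623 - 0.0059435*I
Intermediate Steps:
r(h) = -5
O(q) = 2*q*(-5 + q) (O(q) = (q - 5)*(q + q) = (-5 + q)*(2*q) = 2*q*(-5 + q))
(-478416 - 7650)/(A(-632) + O(585)) = (-478416 - 7650)/(-448*I*√158 + 2*585*(-5 + 585)) = -486066/(-448*I*√158 + 2*585*580) = -486066/(-448*I*√158 + 678600) = -486066/(678600 - 448*I*√158)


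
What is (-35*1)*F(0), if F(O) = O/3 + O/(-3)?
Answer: 0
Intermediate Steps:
F(O) = 0 (F(O) = O*(⅓) + O*(-⅓) = O/3 - O/3 = 0)
(-35*1)*F(0) = -35*1*0 = -35*0 = 0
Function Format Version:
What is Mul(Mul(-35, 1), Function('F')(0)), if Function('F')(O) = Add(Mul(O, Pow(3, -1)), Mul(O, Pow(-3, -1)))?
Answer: 0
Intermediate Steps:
Function('F')(O) = 0 (Function('F')(O) = Add(Mul(O, Rational(1, 3)), Mul(O, Rational(-1, 3))) = Add(Mul(Rational(1, 3), O), Mul(Rational(-1, 3), O)) = 0)
Mul(Mul(-35, 1), Function('F')(0)) = Mul(Mul(-35, 1), 0) = Mul(-35, 0) = 0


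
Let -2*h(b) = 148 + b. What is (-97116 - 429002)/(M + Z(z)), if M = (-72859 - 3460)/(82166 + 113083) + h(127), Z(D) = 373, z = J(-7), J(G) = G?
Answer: -205448026764/91809641 ≈ -2237.8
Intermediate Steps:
z = -7
h(b) = -74 - b/2 (h(b) = -(148 + b)/2 = -74 - b/2)
M = -53846113/390498 (M = (-72859 - 3460)/(82166 + 113083) + (-74 - ½*127) = -76319/195249 + (-74 - 127/2) = -76319*1/195249 - 275/2 = -76319/195249 - 275/2 = -53846113/390498 ≈ -137.89)
(-97116 - 429002)/(M + Z(z)) = (-97116 - 429002)/(-53846113/390498 + 373) = -526118/91809641/390498 = -526118*390498/91809641 = -205448026764/91809641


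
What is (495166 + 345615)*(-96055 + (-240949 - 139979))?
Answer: -401038243723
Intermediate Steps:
(495166 + 345615)*(-96055 + (-240949 - 139979)) = 840781*(-96055 - 380928) = 840781*(-476983) = -401038243723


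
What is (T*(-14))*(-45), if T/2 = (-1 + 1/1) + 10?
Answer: 12600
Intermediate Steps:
T = 20 (T = 2*((-1 + 1/1) + 10) = 2*((-1 + 1) + 10) = 2*(0 + 10) = 2*10 = 20)
(T*(-14))*(-45) = (20*(-14))*(-45) = -280*(-45) = 12600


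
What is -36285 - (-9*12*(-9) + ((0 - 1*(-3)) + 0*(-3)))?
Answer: -37260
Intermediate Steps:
-36285 - (-9*12*(-9) + ((0 - 1*(-3)) + 0*(-3))) = -36285 - (-108*(-9) + ((0 + 3) + 0)) = -36285 - (972 + (3 + 0)) = -36285 - (972 + 3) = -36285 - 1*975 = -36285 - 975 = -37260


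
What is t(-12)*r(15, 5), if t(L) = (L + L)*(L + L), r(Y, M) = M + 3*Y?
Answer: 28800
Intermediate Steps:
t(L) = 4*L² (t(L) = (2*L)*(2*L) = 4*L²)
t(-12)*r(15, 5) = (4*(-12)²)*(5 + 3*15) = (4*144)*(5 + 45) = 576*50 = 28800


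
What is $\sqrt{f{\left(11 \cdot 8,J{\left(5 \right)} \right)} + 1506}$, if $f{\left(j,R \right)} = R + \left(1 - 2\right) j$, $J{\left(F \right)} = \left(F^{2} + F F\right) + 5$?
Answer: $\sqrt{1473} \approx 38.38$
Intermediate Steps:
$J{\left(F \right)} = 5 + 2 F^{2}$ ($J{\left(F \right)} = \left(F^{2} + F^{2}\right) + 5 = 2 F^{2} + 5 = 5 + 2 F^{2}$)
$f{\left(j,R \right)} = R - j$
$\sqrt{f{\left(11 \cdot 8,J{\left(5 \right)} \right)} + 1506} = \sqrt{\left(\left(5 + 2 \cdot 5^{2}\right) - 11 \cdot 8\right) + 1506} = \sqrt{\left(\left(5 + 2 \cdot 25\right) - 88\right) + 1506} = \sqrt{\left(\left(5 + 50\right) - 88\right) + 1506} = \sqrt{\left(55 - 88\right) + 1506} = \sqrt{-33 + 1506} = \sqrt{1473}$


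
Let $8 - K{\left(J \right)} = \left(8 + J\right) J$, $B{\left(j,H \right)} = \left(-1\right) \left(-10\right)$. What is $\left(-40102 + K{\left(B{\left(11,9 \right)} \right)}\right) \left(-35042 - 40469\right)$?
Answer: $3041130014$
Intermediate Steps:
$B{\left(j,H \right)} = 10$
$K{\left(J \right)} = 8 - J \left(8 + J\right)$ ($K{\left(J \right)} = 8 - \left(8 + J\right) J = 8 - J \left(8 + J\right)$)
$\left(-40102 + K{\left(B{\left(11,9 \right)} \right)}\right) \left(-35042 - 40469\right) = \left(-40102 - 172\right) \left(-35042 - 40469\right) = \left(-40102 - 172\right) \left(-75511\right) = \left(-40274\right) \left(-75511\right) = 3041130014$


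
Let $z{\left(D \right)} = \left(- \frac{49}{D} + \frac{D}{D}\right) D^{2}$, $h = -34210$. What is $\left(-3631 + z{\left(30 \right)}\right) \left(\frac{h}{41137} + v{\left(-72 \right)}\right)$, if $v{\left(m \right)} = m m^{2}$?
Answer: $\frac{64503570518386}{41137} \approx 1.568 \cdot 10^{9}$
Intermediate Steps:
$v{\left(m \right)} = m^{3}$
$z{\left(D \right)} = D^{2} \left(1 - \frac{49}{D}\right)$ ($z{\left(D \right)} = \left(- \frac{49}{D} + 1\right) D^{2} = \left(1 - \frac{49}{D}\right) D^{2} = D^{2} \left(1 - \frac{49}{D}\right)$)
$\left(-3631 + z{\left(30 \right)}\right) \left(\frac{h}{41137} + v{\left(-72 \right)}\right) = \left(-3631 + 30 \left(-49 + 30\right)\right) \left(- \frac{34210}{41137} + \left(-72\right)^{3}\right) = \left(-3631 + 30 \left(-19\right)\right) \left(\left(-34210\right) \frac{1}{41137} - 373248\right) = \left(-3631 - 570\right) \left(- \frac{34210}{41137} - 373248\right) = \left(-4201\right) \left(- \frac{15354337186}{41137}\right) = \frac{64503570518386}{41137}$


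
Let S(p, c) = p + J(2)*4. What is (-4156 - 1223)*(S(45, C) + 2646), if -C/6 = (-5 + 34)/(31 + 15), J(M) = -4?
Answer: -14388825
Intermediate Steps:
C = -87/23 (C = -6*(-5 + 34)/(31 + 15) = -174/46 = -6*29/46 = -87/23 ≈ -3.7826)
S(p, c) = -16 + p (S(p, c) = p - 4*4 = p - 16 = -16 + p)
(-4156 - 1223)*(S(45, C) + 2646) = (-4156 - 1223)*((-16 + 45) + 2646) = -5379*(29 + 2646) = -5379*2675 = -14388825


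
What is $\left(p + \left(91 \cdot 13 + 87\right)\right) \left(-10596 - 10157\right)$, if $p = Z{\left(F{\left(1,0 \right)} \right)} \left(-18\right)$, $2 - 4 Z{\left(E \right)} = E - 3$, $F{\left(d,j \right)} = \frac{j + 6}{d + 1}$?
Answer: $-26169533$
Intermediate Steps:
$F{\left(d,j \right)} = \frac{6 + j}{1 + d}$
$Z{\left(E \right)} = \frac{5}{4} - \frac{E}{4}$ ($Z{\left(E \right)} = \frac{1}{2} - \frac{E - 3}{4} = \frac{1}{2} - \frac{-3 + E}{4} = \frac{1}{2} - \left(- \frac{3}{4} + \frac{E}{4}\right) = \frac{5}{4} - \frac{E}{4}$)
$p = -9$ ($p = \left(\frac{5}{4} - \frac{\frac{1}{1 + 1} \left(6 + 0\right)}{4}\right) \left(-18\right) = \left(\frac{5}{4} - \frac{\frac{1}{2} \cdot 6}{4}\right) \left(-18\right) = \left(\frac{5}{4} - \frac{3}{4}\right) \left(-18\right) = \frac{1}{2} \left(-18\right) = -9$)
$\left(p + \left(91 \cdot 13 + 87\right)\right) \left(-10596 - 10157\right) = \left(-9 + \left(91 \cdot 13 + 87\right)\right) \left(-10596 - 10157\right) = \left(-9 + \left(1183 + 87\right)\right) \left(-20753\right) = \left(-9 + 1270\right) \left(-20753\right) = 1261 \left(-20753\right) = -26169533$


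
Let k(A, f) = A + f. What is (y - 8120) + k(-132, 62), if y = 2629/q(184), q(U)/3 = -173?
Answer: -4253239/519 ≈ -8195.1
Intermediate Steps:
q(U) = -519 (q(U) = 3*(-173) = -519)
y = -2629/519 (y = 2629/(-519) = 2629*(-1/519) = -2629/519 ≈ -5.0655)
(y - 8120) + k(-132, 62) = (-2629/519 - 8120) + (-132 + 62) = -4216909/519 - 70 = -4253239/519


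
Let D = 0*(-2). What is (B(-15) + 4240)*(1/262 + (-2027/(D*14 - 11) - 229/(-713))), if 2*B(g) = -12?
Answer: 803028025211/1027433 ≈ 7.8159e+5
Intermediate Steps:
B(g) = -6 (B(g) = (½)*(-12) = -6)
D = 0
(B(-15) + 4240)*(1/262 + (-2027/(D*14 - 11) - 229/(-713))) = (-6 + 4240)*(1/262 + (-2027/(0*14 - 11) - 229/(-713))) = 4234*(1/262 + (-2027/(0 - 11) - 229*(-1/713))) = 4234*(1/262 + (-2027/(-11) + 229/713)) = 4234*(1/262 + (-2027*(-1/11) + 229/713)) = 4234*(1/262 + (2027/11 + 229/713)) = 4234*(1/262 + 1447770/7843) = 4234*(379323583/2054866) = 803028025211/1027433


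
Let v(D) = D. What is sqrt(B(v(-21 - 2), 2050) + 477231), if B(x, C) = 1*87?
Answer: sqrt(477318) ≈ 690.88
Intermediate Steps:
B(x, C) = 87
sqrt(B(v(-21 - 2), 2050) + 477231) = sqrt(87 + 477231) = sqrt(477318)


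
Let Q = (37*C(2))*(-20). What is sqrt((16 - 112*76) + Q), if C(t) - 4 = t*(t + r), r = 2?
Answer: 4*I*sqrt(1086) ≈ 131.82*I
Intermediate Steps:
C(t) = 4 + t*(2 + t) (C(t) = 4 + t*(t + 2) = 4 + t*(2 + t))
Q = -8880 (Q = (37*(4 + 2**2 + 2*2))*(-20) = (37*(4 + 4 + 4))*(-20) = (37*12)*(-20) = 444*(-20) = -8880)
sqrt((16 - 112*76) + Q) = sqrt((16 - 112*76) - 8880) = sqrt((16 - 8512) - 8880) = sqrt(-8496 - 8880) = sqrt(-17376) = 4*I*sqrt(1086)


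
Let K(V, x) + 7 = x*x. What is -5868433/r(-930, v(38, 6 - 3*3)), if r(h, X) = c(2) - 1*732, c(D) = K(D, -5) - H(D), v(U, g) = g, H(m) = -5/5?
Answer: 5868433/713 ≈ 8230.6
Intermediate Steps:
K(V, x) = -7 + x**2 (K(V, x) = -7 + x*x = -7 + x**2)
H(m) = -1 (H(m) = -5*1/5 = -1)
c(D) = 19 (c(D) = (-7 + (-5)**2) - 1*(-1) = (-7 + 25) + 1 = 18 + 1 = 19)
r(h, X) = -713 (r(h, X) = 19 - 1*732 = 19 - 732 = -713)
-5868433/r(-930, v(38, 6 - 3*3)) = -5868433/(-713) = -5868433*(-1/713) = 5868433/713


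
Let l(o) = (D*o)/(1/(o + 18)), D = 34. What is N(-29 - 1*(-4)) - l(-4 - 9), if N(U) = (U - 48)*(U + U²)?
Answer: -41590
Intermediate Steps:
N(U) = (-48 + U)*(U + U²)
l(o) = 34*o*(18 + o) (l(o) = (34*o)/(1/(o + 18)) = (34*o)/(1/(18 + o)) = (34*o)*(18 + o) = 34*o*(18 + o))
N(-29 - 1*(-4)) - l(-4 - 9) = (-29 - 1*(-4))*(-48 + (-29 - 1*(-4))² - 47*(-29 - 1*(-4))) - 34*(-4 - 9)*(18 + (-4 - 9)) = (-29 + 4)*(-48 + (-29 + 4)² - 47*(-29 + 4)) - 34*(-13)*(18 - 13) = -25*(-48 + (-25)² - 47*(-25)) - 34*(-13)*5 = -25*(-48 + 625 + 1175) - 1*(-2210) = -25*1752 + 2210 = -43800 + 2210 = -41590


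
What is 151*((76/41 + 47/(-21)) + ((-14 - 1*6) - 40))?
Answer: -7850641/861 ≈ -9118.0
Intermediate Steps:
151*((76/41 + 47/(-21)) + ((-14 - 1*6) - 40)) = 151*((76*(1/41) + 47*(-1/21)) + ((-14 - 6) - 40)) = 151*((76/41 - 47/21) + (-20 - 40)) = 151*(-331/861 - 60) = 151*(-51991/861) = -7850641/861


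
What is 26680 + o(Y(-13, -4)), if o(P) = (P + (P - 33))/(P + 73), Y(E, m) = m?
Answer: 1840879/69 ≈ 26679.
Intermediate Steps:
o(P) = (-33 + 2*P)/(73 + P) (o(P) = (P + (-33 + P))/(73 + P) = (-33 + 2*P)/(73 + P))
26680 + o(Y(-13, -4)) = 26680 + (-33 + 2*(-4))/(73 - 4) = 26680 + (-33 - 8)/69 = 26680 + (1/69)*(-41) = 26680 - 41/69 = 1840879/69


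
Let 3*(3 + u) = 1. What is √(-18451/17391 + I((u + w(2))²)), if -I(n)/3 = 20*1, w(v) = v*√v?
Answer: I*√18467694201/17391 ≈ 7.8141*I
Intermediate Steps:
u = -8/3 (u = -3 + (⅓)*1 = -3 + ⅓ = -8/3 ≈ -2.6667)
w(v) = v^(3/2)
I(n) = -60
√(-18451/17391 + I((u + w(2))²)) = √(-18451/17391 - 60) = √(-1061911/17391) = I*√18467694201/17391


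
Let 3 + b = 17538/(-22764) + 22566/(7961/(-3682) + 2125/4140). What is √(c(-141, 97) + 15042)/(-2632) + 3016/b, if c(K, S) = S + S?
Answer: -28760424072016/130543624458437 - √3809/1316 ≈ -0.26721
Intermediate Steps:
c(K, S) = 2*S
b = -130543624458437/9535949626 (b = -3 + (17538/(-22764) + 22566/(7961/(-3682) + 2125/4140)) = -3 + (17538*(-1/22764) + 22566/(7961*(-1/3682) + 2125*(1/4140))) = -3 + (-2923/3794 + 22566/(-7961/3682 + 425/828)) = -3 + (-2923/3794 + 22566/(-2513429/1524348)) = -3 + (-2923/3794 + 22566*(-1524348/2513429)) = -3 + (-2923/3794 - 34398436968/2513429) = -3 - 130515016609559/9535949626 = -130543624458437/9535949626 ≈ -13690.)
√(c(-141, 97) + 15042)/(-2632) + 3016/b = √(2*97 + 15042)/(-2632) + 3016/(-130543624458437/9535949626) = √(194 + 15042)*(-1/2632) + 3016*(-9535949626/130543624458437) = √15236*(-1/2632) - 28760424072016/130543624458437 = (2*√3809)*(-1/2632) - 28760424072016/130543624458437 = -√3809/1316 - 28760424072016/130543624458437 = -28760424072016/130543624458437 - √3809/1316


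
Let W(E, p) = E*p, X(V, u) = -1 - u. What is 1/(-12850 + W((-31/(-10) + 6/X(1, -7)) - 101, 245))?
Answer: -2/73181 ≈ -2.7329e-5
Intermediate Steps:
1/(-12850 + W((-31/(-10) + 6/X(1, -7)) - 101, 245)) = 1/(-12850 + ((-31/(-10) + 6/(-1 - 1*(-7))) - 101)*245) = 1/(-12850 + ((-31*(-1/10) + 6/(-1 + 7)) - 101)*245) = 1/(-12850 + ((31/10 + 6/6) - 101)*245) = 1/(-12850 + ((31/10 + 6*(1/6)) - 101)*245) = 1/(-12850 + ((31/10 + 1) - 101)*245) = 1/(-12850 + (41/10 - 101)*245) = 1/(-12850 - 969/10*245) = 1/(-12850 - 47481/2) = 1/(-73181/2) = -2/73181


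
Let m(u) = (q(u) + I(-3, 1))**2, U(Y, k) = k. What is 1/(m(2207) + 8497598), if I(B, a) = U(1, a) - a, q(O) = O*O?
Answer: 1/23725178478399 ≈ 4.2149e-14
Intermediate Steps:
q(O) = O**2
I(B, a) = 0 (I(B, a) = a - a = 0)
m(u) = u**4 (m(u) = (u**2 + 0)**2 = (u**2)**2 = u**4)
1/(m(2207) + 8497598) = 1/(2207**4 + 8497598) = 1/(23725169980801 + 8497598) = 1/23725178478399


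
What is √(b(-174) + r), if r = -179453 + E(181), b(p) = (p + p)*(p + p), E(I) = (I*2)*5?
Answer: I*√56539 ≈ 237.78*I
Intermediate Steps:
E(I) = 10*I (E(I) = (2*I)*5 = 10*I)
b(p) = 4*p² (b(p) = (2*p)*(2*p) = 4*p²)
r = -177643 (r = -179453 + 10*181 = -179453 + 1810 = -177643)
√(b(-174) + r) = √(4*(-174)² - 177643) = √(4*30276 - 177643) = √(121104 - 177643) = √(-56539) = I*√56539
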